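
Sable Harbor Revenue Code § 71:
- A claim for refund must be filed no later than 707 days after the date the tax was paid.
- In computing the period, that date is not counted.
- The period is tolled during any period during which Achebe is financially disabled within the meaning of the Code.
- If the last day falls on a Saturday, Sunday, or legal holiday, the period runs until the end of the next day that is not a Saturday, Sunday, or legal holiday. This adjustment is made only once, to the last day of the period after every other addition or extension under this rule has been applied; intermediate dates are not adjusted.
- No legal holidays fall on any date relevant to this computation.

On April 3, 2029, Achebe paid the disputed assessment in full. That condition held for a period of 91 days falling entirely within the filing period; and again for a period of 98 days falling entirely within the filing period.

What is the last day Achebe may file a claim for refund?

707 days after April 3, 2029 is March 11, 2031.
Tolling adds 91 days: March 11, 2031 + 91 days = June 10, 2031.
Tolling adds 98 days: June 10, 2031 + 98 days = September 16, 2031.
September 16, 2031 is a Tuesday and not a legal holiday, so no extension applies.

September 16, 2031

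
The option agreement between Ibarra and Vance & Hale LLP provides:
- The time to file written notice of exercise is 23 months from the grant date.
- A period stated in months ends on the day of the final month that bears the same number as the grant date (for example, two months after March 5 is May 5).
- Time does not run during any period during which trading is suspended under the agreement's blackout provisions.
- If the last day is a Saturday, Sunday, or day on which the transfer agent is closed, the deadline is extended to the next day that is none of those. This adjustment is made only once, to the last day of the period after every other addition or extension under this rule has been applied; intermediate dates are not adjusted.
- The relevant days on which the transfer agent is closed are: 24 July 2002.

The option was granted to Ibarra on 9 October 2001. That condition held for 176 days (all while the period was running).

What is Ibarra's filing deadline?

March 3, 2004

23 months after 9 October 2001 is September 9, 2003.
Tolling adds 176 days: September 9, 2003 + 176 days = March 3, 2004.
March 3, 2004 is a Wednesday and not a day on which the transfer agent is closed, so no extension applies.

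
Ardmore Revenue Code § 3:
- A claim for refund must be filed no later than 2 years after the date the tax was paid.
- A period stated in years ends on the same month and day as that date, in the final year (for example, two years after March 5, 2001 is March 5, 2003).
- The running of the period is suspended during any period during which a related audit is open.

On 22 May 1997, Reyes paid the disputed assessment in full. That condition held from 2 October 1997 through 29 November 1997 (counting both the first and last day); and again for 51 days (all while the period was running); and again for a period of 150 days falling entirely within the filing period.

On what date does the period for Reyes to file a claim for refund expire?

2 years after 22 May 1997 is May 22, 1999.
From October 2, 1997 through November 29, 1997 inclusive is 59 days; tolling adds 59 days: May 22, 1999 + 59 days = July 20, 1999.
Tolling adds 51 days: July 20, 1999 + 51 days = September 9, 1999.
Tolling adds 150 days: September 9, 1999 + 150 days = February 6, 2000.

February 6, 2000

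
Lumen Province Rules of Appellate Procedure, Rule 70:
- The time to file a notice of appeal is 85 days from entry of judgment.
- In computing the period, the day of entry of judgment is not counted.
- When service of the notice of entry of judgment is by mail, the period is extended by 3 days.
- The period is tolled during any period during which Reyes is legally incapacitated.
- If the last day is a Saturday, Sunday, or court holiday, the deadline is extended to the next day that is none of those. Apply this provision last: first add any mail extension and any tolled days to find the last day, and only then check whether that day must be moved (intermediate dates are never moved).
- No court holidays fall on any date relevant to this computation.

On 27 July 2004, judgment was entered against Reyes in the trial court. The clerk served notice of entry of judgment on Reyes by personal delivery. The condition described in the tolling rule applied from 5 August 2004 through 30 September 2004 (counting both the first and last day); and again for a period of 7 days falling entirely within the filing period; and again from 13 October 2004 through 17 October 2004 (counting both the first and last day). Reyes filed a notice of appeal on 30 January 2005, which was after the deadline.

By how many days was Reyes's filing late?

85 days after 27 July 2004 is October 20, 2004.
Service was not by mail, so no mail extension applies.
From August 5, 2004 through September 30, 2004 inclusive is 57 days; tolling adds 57 days: October 20, 2004 + 57 days = December 16, 2004.
Tolling adds 7 days: December 16, 2004 + 7 days = December 23, 2004.
From October 13, 2004 through October 17, 2004 inclusive is 5 days; tolling adds 5 days: December 23, 2004 + 5 days = December 28, 2004.
December 28, 2004 is a Tuesday and not a court holiday, so no extension applies.
The deadline is December 28, 2004; from December 28, 2004 to January 30, 2005 is 33 days.

33 days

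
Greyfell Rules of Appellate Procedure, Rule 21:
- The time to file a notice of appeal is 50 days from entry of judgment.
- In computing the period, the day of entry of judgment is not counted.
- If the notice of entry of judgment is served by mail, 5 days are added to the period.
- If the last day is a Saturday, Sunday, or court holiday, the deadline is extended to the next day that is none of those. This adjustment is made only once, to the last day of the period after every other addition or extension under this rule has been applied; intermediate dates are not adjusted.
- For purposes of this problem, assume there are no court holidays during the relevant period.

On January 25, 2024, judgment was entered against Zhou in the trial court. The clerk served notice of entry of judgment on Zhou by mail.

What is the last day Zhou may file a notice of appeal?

50 days after January 25, 2024 is March 15, 2024.
Service was by mail, adding 5 days: March 15, 2024 + 5 days = March 20, 2024.
March 20, 2024 is a Wednesday and not a court holiday, so no extension applies.

March 20, 2024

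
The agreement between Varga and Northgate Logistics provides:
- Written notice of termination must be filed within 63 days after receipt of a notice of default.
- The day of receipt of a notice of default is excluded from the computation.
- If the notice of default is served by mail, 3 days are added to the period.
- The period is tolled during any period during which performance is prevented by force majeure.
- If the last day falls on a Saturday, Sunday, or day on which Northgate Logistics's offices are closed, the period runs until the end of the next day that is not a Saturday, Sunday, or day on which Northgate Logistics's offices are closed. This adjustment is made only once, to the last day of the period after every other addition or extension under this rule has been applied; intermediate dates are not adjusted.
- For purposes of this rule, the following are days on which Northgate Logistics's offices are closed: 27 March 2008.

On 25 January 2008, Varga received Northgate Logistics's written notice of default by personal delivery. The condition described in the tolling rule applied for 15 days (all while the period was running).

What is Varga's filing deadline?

April 14, 2008

63 days after 25 January 2008 is March 28, 2008.
Service was not by mail, so no mail extension applies.
Tolling adds 15 days: March 28, 2008 + 15 days = April 12, 2008.
April 12, 2008 is Saturday; April 13, 2008 is Sunday. The next qualifying day is April 14, 2008.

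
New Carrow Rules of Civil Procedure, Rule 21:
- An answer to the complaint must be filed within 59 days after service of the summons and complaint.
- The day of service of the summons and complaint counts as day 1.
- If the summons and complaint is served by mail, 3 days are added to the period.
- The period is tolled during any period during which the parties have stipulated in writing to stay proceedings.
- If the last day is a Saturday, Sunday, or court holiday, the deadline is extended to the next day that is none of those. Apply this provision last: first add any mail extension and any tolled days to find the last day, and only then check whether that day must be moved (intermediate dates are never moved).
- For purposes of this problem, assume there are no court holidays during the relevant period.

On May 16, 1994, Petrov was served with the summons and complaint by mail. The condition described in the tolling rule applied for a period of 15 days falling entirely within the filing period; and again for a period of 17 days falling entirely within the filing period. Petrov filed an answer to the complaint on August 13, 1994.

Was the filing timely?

Counting May 16, 1994 as day 1, day 59 is July 13, 1994.
Service was by mail, adding 3 days: July 13, 1994 + 3 days = July 16, 1994.
Tolling adds 15 days: July 16, 1994 + 15 days = July 31, 1994.
Tolling adds 17 days: July 31, 1994 + 17 days = August 17, 1994.
August 17, 1994 is a Wednesday and not a court holiday, so no extension applies.
The deadline is August 17, 1994; the filing on August 13, 1994 is on or before that date.

Yes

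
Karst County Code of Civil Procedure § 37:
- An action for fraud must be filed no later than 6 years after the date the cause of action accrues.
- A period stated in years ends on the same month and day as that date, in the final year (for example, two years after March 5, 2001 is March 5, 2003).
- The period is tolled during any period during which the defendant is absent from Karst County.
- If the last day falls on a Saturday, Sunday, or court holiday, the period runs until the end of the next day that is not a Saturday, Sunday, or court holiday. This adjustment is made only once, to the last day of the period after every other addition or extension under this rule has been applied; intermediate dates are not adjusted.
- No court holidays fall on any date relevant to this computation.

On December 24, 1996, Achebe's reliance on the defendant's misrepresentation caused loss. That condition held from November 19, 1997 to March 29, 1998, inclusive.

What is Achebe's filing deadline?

6 years after December 24, 1996 is December 24, 2002.
From November 19, 1997 through March 29, 1998 inclusive is 131 days; tolling adds 131 days: December 24, 2002 + 131 days = May 4, 2003.
May 4, 2003 is Sunday. The next qualifying day is May 5, 2003.

May 5, 2003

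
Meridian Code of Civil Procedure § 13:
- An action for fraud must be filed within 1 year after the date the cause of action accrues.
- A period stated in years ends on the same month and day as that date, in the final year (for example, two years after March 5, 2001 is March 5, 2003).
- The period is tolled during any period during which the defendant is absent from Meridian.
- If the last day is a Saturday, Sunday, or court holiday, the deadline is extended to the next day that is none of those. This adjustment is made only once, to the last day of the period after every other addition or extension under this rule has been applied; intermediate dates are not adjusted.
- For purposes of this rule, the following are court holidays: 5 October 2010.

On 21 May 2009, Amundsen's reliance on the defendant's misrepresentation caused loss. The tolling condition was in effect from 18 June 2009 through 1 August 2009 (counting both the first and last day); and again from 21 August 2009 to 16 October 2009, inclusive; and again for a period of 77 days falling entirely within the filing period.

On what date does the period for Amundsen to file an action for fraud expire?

November 16, 2010

1 year after 21 May 2009 is May 21, 2010.
From June 18, 2009 through August 1, 2009 inclusive is 45 days; tolling adds 45 days: May 21, 2010 + 45 days = July 5, 2010.
From August 21, 2009 through October 16, 2009 inclusive is 57 days; tolling adds 57 days: July 5, 2010 + 57 days = August 31, 2010.
Tolling adds 77 days: August 31, 2010 + 77 days = November 16, 2010.
November 16, 2010 is a Tuesday and not a court holiday, so no extension applies.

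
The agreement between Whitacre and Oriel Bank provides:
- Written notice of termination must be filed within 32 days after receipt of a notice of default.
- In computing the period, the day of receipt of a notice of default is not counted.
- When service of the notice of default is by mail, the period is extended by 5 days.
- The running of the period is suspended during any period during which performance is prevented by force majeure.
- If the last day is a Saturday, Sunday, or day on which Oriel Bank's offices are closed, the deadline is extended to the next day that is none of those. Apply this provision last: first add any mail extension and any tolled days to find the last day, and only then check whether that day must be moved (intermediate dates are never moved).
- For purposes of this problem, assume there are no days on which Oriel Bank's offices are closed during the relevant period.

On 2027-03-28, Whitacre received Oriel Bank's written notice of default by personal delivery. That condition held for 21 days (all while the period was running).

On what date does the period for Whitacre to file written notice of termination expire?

May 20, 2027

32 days after 2027-03-28 is April 29, 2027.
Service was not by mail, so no mail extension applies.
Tolling adds 21 days: April 29, 2027 + 21 days = May 20, 2027.
May 20, 2027 is a Thursday and not a day on which Oriel Bank's offices are closed, so no extension applies.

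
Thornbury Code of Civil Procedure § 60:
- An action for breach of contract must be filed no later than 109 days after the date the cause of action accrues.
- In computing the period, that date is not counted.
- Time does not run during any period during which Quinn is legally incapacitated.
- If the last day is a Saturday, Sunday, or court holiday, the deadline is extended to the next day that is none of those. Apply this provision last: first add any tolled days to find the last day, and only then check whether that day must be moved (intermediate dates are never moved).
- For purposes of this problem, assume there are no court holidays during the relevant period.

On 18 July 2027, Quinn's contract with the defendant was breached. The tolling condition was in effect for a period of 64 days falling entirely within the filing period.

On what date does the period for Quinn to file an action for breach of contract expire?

109 days after 18 July 2027 is November 4, 2027.
Tolling adds 64 days: November 4, 2027 + 64 days = January 7, 2028.
January 7, 2028 is a Friday and not a court holiday, so no extension applies.

January 7, 2028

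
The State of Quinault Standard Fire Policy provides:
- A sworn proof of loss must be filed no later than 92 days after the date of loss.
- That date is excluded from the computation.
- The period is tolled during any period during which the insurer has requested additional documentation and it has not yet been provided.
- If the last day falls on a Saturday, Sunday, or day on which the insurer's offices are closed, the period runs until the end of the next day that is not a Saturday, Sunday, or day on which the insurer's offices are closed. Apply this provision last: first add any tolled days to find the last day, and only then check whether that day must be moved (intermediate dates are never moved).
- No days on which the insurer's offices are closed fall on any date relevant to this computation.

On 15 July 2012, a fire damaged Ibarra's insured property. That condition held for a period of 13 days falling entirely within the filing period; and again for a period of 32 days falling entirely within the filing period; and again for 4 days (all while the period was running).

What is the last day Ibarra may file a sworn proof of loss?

December 3, 2012

92 days after 15 July 2012 is October 15, 2012.
Tolling adds 13 days: October 15, 2012 + 13 days = October 28, 2012.
Tolling adds 32 days: October 28, 2012 + 32 days = November 29, 2012.
Tolling adds 4 days: November 29, 2012 + 4 days = December 3, 2012.
December 3, 2012 is a Monday and not a day on which the insurer's offices are closed, so no extension applies.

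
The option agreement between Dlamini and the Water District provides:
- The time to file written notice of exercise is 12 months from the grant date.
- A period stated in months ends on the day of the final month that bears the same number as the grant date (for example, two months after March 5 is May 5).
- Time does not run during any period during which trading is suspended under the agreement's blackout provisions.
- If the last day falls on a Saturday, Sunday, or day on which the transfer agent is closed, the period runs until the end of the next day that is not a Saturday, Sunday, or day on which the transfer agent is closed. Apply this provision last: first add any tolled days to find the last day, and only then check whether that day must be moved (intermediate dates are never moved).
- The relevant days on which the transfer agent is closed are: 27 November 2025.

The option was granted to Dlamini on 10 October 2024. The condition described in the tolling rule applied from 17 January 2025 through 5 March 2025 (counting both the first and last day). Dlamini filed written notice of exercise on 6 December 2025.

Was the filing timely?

No

12 months after 10 October 2024 is October 10, 2025.
From January 17, 2025 through March 5, 2025 inclusive is 48 days; tolling adds 48 days: October 10, 2025 + 48 days = November 27, 2025.
November 27, 2025 is a listed holiday. The next qualifying day is November 28, 2025.
The deadline is November 28, 2025; the filing on December 6, 2025 is after that date.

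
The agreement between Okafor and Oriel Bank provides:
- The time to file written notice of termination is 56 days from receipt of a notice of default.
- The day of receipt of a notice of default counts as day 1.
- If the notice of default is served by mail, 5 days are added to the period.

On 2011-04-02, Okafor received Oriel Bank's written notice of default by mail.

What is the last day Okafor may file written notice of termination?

Counting 2011-04-02 as day 1, day 56 is May 27, 2011.
Service was by mail, adding 5 days: May 27, 2011 + 5 days = June 1, 2011.

June 1, 2011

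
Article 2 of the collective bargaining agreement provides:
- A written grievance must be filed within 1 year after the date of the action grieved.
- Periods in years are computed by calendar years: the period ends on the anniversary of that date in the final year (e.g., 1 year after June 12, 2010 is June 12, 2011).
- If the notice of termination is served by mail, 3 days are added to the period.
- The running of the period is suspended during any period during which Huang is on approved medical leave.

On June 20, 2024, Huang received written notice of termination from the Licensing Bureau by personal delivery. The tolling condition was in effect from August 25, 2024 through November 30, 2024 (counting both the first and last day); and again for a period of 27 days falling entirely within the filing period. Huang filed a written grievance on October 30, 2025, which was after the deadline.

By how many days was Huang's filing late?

1 year after June 20, 2024 is June 20, 2025.
Service was not by mail, so no mail extension applies.
From August 25, 2024 through November 30, 2024 inclusive is 98 days; tolling adds 98 days: June 20, 2025 + 98 days = September 26, 2025.
Tolling adds 27 days: September 26, 2025 + 27 days = October 23, 2025.
The deadline is October 23, 2025; from October 23, 2025 to October 30, 2025 is 7 days.

7 days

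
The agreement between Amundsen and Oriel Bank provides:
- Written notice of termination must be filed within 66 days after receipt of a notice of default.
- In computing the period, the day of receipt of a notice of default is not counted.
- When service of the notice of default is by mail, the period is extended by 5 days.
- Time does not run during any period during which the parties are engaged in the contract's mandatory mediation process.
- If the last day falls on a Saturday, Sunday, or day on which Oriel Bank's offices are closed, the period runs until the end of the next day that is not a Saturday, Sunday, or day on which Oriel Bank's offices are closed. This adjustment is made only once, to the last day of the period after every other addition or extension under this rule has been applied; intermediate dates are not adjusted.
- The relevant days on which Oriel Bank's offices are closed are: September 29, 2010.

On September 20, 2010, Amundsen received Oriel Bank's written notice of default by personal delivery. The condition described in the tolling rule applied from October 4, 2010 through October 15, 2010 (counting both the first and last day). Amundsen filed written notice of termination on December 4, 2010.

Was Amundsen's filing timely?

Yes

66 days after September 20, 2010 is November 25, 2010.
Service was not by mail, so no mail extension applies.
From October 4, 2010 through October 15, 2010 inclusive is 12 days; tolling adds 12 days: November 25, 2010 + 12 days = December 7, 2010.
December 7, 2010 is a Tuesday and not a day on which Oriel Bank's offices are closed, so no extension applies.
The deadline is December 7, 2010; the filing on December 4, 2010 is on or before that date.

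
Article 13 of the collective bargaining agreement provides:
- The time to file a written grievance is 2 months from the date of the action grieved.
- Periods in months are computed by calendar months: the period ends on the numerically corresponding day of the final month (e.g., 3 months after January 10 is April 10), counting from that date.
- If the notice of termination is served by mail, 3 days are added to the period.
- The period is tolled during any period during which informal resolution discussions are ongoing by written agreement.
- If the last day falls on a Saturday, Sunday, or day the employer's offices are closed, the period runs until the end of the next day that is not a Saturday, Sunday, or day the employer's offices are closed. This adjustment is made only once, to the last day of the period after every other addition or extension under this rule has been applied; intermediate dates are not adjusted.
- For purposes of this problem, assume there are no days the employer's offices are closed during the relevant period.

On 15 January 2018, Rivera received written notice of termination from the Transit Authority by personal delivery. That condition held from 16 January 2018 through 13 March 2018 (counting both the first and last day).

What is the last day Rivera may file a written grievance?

May 11, 2018

2 months after 15 January 2018 is March 15, 2018.
Service was not by mail, so no mail extension applies.
From January 16, 2018 through March 13, 2018 inclusive is 57 days; tolling adds 57 days: March 15, 2018 + 57 days = May 11, 2018.
May 11, 2018 is a Friday and not a day the employer's offices are closed, so no extension applies.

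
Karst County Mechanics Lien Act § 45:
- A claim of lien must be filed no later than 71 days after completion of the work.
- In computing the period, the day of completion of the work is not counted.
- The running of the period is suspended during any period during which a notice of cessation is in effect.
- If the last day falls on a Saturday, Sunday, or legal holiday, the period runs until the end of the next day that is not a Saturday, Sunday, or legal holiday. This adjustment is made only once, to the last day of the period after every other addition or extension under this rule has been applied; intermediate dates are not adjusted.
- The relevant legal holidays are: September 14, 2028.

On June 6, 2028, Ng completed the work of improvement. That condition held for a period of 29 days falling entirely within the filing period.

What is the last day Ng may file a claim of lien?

71 days after June 6, 2028 is August 16, 2028.
Tolling adds 29 days: August 16, 2028 + 29 days = September 14, 2028.
September 14, 2028 is a listed holiday. The next qualifying day is September 15, 2028.

September 15, 2028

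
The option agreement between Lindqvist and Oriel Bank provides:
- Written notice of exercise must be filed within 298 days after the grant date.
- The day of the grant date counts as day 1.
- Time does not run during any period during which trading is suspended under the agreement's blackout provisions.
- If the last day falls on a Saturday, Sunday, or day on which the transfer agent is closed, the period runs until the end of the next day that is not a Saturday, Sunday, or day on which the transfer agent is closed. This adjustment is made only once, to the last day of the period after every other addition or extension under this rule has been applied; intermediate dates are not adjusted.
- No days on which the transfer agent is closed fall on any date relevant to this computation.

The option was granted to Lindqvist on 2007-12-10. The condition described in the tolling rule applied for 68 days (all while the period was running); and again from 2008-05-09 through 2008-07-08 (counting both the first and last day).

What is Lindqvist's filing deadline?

Counting 2007-12-10 as day 1, day 298 is October 2, 2008.
Tolling adds 68 days: October 2, 2008 + 68 days = December 9, 2008.
From May 9, 2008 through July 8, 2008 inclusive is 61 days; tolling adds 61 days: December 9, 2008 + 61 days = February 8, 2009.
February 8, 2009 is Sunday. The next qualifying day is February 9, 2009.

February 9, 2009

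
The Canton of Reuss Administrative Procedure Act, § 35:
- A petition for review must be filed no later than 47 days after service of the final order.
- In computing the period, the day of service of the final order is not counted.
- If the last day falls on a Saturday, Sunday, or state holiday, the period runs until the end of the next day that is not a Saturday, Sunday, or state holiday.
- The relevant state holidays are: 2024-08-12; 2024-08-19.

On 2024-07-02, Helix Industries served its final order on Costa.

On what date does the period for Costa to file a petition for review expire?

August 20, 2024

47 days after 2024-07-02 is August 18, 2024.
August 18, 2024 is Sunday; August 19, 2024 is a listed holiday. The next qualifying day is August 20, 2024.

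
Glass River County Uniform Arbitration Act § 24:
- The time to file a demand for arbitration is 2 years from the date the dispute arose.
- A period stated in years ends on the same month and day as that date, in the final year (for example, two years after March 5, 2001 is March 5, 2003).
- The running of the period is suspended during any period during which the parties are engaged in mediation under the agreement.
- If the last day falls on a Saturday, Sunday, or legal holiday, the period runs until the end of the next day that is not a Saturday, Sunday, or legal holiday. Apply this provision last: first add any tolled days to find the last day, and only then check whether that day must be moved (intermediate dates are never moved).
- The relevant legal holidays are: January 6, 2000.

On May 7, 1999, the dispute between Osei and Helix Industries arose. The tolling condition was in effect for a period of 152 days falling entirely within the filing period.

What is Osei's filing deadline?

2 years after May 7, 1999 is May 7, 2001.
Tolling adds 152 days: May 7, 2001 + 152 days = October 6, 2001.
October 6, 2001 is Saturday; October 7, 2001 is Sunday. The next qualifying day is October 8, 2001.

October 8, 2001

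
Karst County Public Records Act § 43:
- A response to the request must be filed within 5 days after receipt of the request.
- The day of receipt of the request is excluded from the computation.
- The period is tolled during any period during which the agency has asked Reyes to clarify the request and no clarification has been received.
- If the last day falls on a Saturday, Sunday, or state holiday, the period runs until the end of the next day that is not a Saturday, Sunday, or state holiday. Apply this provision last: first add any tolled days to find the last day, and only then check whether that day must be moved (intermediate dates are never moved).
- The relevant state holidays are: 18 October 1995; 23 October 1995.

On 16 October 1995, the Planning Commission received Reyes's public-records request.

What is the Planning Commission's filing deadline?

5 days after 16 October 1995 is October 21, 1995.
October 21, 1995 is Saturday; October 22, 1995 is Sunday; October 23, 1995 is a listed holiday. The next qualifying day is October 24, 1995.

October 24, 1995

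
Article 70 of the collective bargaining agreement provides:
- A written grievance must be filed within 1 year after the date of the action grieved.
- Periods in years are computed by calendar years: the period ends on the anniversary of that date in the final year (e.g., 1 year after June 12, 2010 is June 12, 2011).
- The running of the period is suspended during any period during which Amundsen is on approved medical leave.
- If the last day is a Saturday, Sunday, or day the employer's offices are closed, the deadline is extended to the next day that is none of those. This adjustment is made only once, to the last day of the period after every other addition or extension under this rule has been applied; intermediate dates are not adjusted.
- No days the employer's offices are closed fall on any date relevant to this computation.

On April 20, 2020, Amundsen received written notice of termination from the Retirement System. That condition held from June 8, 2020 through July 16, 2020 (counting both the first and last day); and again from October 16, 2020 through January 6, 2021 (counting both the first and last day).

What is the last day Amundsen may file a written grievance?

1 year after April 20, 2020 is April 20, 2021.
From June 8, 2020 through July 16, 2020 inclusive is 39 days; tolling adds 39 days: April 20, 2021 + 39 days = May 29, 2021.
From October 16, 2020 through January 6, 2021 inclusive is 83 days; tolling adds 83 days: May 29, 2021 + 83 days = August 20, 2021.
August 20, 2021 is a Friday and not a day the employer's offices are closed, so no extension applies.

August 20, 2021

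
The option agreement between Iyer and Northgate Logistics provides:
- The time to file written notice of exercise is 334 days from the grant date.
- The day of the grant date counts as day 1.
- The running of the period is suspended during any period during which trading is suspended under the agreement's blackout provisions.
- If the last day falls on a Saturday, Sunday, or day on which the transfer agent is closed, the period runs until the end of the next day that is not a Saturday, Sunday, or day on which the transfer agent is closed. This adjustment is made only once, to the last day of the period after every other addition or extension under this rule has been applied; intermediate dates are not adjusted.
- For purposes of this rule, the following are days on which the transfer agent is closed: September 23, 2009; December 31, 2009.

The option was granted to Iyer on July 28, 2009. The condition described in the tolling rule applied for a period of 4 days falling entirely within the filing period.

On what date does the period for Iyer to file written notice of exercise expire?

June 30, 2010

Counting July 28, 2009 as day 1, day 334 is June 26, 2010.
Tolling adds 4 days: June 26, 2010 + 4 days = June 30, 2010.
June 30, 2010 is a Wednesday and not a day on which the transfer agent is closed, so no extension applies.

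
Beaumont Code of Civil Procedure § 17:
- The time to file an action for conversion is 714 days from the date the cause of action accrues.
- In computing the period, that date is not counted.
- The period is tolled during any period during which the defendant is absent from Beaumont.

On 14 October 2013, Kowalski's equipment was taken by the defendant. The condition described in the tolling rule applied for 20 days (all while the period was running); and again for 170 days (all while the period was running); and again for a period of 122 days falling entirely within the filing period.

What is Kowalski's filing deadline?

August 5, 2016

714 days after 14 October 2013 is September 28, 2015.
Tolling adds 20 days: September 28, 2015 + 20 days = October 18, 2015.
Tolling adds 170 days: October 18, 2015 + 170 days = April 5, 2016.
Tolling adds 122 days: April 5, 2016 + 122 days = August 5, 2016.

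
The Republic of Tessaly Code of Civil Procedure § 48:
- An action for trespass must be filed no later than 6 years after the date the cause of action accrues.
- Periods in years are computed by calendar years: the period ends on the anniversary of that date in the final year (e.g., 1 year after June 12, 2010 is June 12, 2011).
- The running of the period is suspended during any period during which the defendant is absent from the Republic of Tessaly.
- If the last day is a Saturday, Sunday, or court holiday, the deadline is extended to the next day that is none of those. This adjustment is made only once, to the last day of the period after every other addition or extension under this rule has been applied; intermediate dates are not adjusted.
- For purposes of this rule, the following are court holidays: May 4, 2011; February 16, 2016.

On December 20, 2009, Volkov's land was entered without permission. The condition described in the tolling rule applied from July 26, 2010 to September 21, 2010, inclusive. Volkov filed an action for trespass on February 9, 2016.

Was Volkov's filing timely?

Yes

6 years after December 20, 2009 is December 20, 2015.
From July 26, 2010 through September 21, 2010 inclusive is 58 days; tolling adds 58 days: December 20, 2015 + 58 days = February 16, 2016.
February 16, 2016 is a listed holiday. The next qualifying day is February 17, 2016.
The deadline is February 17, 2016; the filing on February 9, 2016 is on or before that date.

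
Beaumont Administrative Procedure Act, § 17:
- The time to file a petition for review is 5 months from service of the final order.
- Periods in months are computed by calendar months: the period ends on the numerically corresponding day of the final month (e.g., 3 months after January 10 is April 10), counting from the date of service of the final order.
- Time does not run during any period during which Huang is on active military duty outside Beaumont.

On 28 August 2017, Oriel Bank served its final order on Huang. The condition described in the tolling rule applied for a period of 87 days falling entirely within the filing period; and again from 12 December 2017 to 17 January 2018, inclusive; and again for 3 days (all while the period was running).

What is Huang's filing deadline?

5 months after 28 August 2017 is January 28, 2018.
Tolling adds 87 days: January 28, 2018 + 87 days = April 25, 2018.
From December 12, 2017 through January 17, 2018 inclusive is 37 days; tolling adds 37 days: April 25, 2018 + 37 days = June 1, 2018.
Tolling adds 3 days: June 1, 2018 + 3 days = June 4, 2018.

June 4, 2018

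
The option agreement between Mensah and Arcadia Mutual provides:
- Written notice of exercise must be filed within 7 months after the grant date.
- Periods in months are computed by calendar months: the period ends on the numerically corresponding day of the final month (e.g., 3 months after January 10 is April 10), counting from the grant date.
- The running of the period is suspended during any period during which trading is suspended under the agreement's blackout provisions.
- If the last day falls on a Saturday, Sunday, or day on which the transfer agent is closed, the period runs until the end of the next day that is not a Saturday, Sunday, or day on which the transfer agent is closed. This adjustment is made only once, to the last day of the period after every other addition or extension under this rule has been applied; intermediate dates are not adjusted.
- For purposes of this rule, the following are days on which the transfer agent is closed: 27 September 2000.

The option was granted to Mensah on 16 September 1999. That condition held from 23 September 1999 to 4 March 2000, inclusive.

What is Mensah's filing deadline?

7 months after 16 September 1999 is April 16, 2000.
From September 23, 1999 through March 4, 2000 inclusive is 164 days; tolling adds 164 days: April 16, 2000 + 164 days = September 27, 2000.
September 27, 2000 is a listed holiday. The next qualifying day is September 28, 2000.

September 28, 2000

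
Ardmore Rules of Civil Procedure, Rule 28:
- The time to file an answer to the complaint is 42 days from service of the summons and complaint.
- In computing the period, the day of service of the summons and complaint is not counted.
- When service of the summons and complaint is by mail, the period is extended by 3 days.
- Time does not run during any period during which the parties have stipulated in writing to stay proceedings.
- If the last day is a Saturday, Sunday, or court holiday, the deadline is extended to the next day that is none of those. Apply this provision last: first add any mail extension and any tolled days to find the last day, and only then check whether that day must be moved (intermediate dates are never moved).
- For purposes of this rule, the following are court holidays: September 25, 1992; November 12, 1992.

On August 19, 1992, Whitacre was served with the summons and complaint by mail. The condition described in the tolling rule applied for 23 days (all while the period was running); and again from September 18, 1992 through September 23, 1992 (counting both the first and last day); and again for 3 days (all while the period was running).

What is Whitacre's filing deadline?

November 4, 1992

42 days after August 19, 1992 is September 30, 1992.
Service was by mail, adding 3 days: September 30, 1992 + 3 days = October 3, 1992.
Tolling adds 23 days: October 3, 1992 + 23 days = October 26, 1992.
From September 18, 1992 through September 23, 1992 inclusive is 6 days; tolling adds 6 days: October 26, 1992 + 6 days = November 1, 1992.
Tolling adds 3 days: November 1, 1992 + 3 days = November 4, 1992.
November 4, 1992 is a Wednesday and not a court holiday, so no extension applies.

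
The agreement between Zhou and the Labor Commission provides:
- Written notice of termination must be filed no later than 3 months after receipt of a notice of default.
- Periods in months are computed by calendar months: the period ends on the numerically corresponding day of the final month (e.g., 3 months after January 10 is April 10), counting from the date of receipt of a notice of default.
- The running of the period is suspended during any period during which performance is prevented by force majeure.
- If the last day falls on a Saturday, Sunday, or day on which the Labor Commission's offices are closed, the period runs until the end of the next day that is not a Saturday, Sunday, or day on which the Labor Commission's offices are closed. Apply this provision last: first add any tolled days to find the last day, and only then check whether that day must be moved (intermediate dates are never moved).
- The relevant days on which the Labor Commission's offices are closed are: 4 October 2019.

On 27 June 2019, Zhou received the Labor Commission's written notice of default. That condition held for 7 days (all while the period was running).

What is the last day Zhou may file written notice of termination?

3 months after 27 June 2019 is September 27, 2019.
Tolling adds 7 days: September 27, 2019 + 7 days = October 4, 2019.
October 4, 2019 is a listed holiday; October 5, 2019 is Saturday; October 6, 2019 is Sunday. The next qualifying day is October 7, 2019.

October 7, 2019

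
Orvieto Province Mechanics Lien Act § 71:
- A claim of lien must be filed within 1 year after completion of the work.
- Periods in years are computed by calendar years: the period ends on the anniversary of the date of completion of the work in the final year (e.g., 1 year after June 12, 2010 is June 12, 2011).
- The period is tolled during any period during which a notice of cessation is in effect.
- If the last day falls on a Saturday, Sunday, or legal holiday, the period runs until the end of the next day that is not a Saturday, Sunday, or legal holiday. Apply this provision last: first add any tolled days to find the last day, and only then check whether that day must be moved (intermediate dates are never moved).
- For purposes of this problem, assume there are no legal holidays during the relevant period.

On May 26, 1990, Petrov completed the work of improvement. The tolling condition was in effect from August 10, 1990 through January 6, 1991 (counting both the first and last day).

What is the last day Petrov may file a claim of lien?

1 year after May 26, 1990 is May 26, 1991.
From August 10, 1990 through January 6, 1991 inclusive is 150 days; tolling adds 150 days: May 26, 1991 + 150 days = October 23, 1991.
October 23, 1991 is a Wednesday and not a legal holiday, so no extension applies.

October 23, 1991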